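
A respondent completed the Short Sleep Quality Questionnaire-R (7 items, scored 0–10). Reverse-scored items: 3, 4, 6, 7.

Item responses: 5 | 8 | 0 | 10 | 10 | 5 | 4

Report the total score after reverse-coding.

44

Reversing items 3, 4, 6, & 7 with 10 − raw:
Total = 5 + 8 + (10−0) + (10−10) + 10 + (10−5) + (10−4)
      = 5 + 8 + 10 + 0 + 10 + 5 + 6 = 44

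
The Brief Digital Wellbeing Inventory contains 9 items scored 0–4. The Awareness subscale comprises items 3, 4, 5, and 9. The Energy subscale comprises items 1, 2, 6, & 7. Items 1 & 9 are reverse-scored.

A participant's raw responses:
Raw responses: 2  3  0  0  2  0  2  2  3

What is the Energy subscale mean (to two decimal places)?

1.75

Energy items: 1, 2, 6, 7.
Of these, item 1 is reverse-scored; reversed = (0+4) − raw = 4 − raw.
  item 1: 4 − 2 = 2
  item 2: 3
  item 6: 0
  item 7: 2
Sum = 2 + 3 + 0 + 2 = 7
Mean = 7 / 4 = 1.75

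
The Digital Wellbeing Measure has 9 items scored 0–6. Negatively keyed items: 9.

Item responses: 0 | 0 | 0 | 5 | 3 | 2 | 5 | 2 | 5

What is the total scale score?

Raw sum = 22. Negatively keyed items: 9; their raw sum = 5.
Each reversal replaces raw with 6 − raw, changing the total by 6 − 2·raw per item.
Total = 22 + 1·6 − 2·5 = 22 + 6 − 10 = 18

18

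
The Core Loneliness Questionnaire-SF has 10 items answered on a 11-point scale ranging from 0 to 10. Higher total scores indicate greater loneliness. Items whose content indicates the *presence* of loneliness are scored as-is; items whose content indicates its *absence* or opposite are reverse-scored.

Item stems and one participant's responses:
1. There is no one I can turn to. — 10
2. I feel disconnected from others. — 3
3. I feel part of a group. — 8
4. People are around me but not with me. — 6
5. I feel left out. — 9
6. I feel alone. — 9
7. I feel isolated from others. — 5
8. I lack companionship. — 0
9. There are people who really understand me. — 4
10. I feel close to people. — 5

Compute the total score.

Items 3, 9, 10 describe the absence/opposite of loneliness → reverse-score.
on a 0–10 scale, reversed = 10 − raw.
  item 1: 10
  item 2: 3
  item 3: 10 − 8 = 2
  item 4: 6
  item 5: 9
  item 6: 9
  item 7: 5
  item 8: 0
  item 9: 10 − 4 = 6
  item 10: 10 − 5 = 5
Total = 10 + 3 + 2 + 6 + 9 + 9 + 5 + 0 + 6 + 5 = 55

55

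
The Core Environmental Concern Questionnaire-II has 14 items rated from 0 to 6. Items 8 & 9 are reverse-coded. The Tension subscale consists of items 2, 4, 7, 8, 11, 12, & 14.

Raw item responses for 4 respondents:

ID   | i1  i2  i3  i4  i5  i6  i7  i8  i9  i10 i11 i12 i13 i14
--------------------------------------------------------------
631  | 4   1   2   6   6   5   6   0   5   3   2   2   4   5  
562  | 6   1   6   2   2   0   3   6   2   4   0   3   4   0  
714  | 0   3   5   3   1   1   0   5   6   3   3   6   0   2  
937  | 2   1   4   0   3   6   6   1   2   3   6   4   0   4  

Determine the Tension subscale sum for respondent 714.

Respondent 714 raw: 0, 3, 5, 3, 1, 1, 0, 5, 6, 3, 3, 6, 0, 2.
Tension items: 2, 4, 7, 8, 11, 12, 14.
Reverse-coded (reversed = (0+6) − raw = 6 − raw):
  item 2: 3
  item 4: 3
  item 7: 0
  item 8: 6 − 5 = 1
  item 11: 3
  item 12: 6
  item 14: 2
Sum = 3 + 3 + 0 + 1 + 3 + 6 + 2 = 18

18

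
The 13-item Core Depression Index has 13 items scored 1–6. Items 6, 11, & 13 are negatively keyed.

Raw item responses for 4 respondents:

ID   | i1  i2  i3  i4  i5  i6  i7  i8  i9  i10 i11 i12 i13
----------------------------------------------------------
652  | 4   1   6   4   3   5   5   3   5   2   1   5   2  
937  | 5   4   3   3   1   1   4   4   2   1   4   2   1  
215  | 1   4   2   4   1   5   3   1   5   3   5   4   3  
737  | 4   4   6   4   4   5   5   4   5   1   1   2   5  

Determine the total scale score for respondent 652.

Respondent 652 raw: 4, 1, 6, 4, 3, 5, 5, 3, 5, 2, 1, 5, 2.
Reverse-coded (on a 1–6 scale, reversed = 7 − raw):
  item 1: 4
  item 2: 1
  item 3: 6
  item 4: 4
  item 5: 3
  item 6: 7 − 5 = 2
  item 7: 5
  item 8: 3
  item 9: 5
  item 10: 2
  item 11: 7 − 1 = 6
  item 12: 5
  item 13: 7 − 2 = 5
Sum = 4 + 1 + 6 + 4 + 3 + 2 + 5 + 3 + 5 + 2 + 6 + 5 + 5 = 51

51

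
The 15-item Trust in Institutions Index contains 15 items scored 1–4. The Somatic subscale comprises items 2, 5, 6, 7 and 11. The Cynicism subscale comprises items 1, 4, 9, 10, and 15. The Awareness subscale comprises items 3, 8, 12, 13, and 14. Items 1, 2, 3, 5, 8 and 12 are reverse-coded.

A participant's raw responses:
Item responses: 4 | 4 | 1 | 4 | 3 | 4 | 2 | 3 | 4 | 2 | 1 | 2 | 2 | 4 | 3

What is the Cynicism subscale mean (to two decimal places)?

Cynicism items: 1, 4, 9, 10, 15.
Of these, item 1 is reverse-coded; reverse-coded value = 5 − response.
  item 1: 5 − 4 = 1
  item 4: 4
  item 9: 4
  item 10: 2
  item 15: 3
Sum = 1 + 4 + 4 + 2 + 3 = 14
Mean = 14 / 5 = 2.80

2.80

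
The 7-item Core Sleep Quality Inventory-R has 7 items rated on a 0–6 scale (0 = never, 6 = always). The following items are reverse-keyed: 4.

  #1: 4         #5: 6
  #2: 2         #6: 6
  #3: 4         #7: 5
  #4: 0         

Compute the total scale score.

33

Raw sum = 27. Reverse-keyed items: 4; their raw sum = 0.
Each reversal replaces raw with 6 − raw, changing the total by 6 − 2·raw per item.
Total = 27 + 1·6 − 2·0 = 27 + 6 − 0 = 33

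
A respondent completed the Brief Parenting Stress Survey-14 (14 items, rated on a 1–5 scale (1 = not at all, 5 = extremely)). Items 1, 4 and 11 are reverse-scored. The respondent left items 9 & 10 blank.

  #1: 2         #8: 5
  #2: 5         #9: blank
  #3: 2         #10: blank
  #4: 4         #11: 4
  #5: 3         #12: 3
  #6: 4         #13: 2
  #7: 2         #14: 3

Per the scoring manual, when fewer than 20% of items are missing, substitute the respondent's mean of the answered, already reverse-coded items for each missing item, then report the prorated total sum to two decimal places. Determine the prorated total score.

43.17

Reverse-coded (reverse-coded value = 6 − response):
  item 1: 6 − 2 = 4
  item 4: 6 − 4 = 2
  item 11: 6 − 4 = 2
Completed scored items (12 of 14): 4, 5, 2, 2, 3, 4, 2, 5, 2, 3, 2, 3; sum = 37.
Person mean = 37 / 12 ≈ 3.0833
Prorated total = (37 / 12) × 14 = 43.17 (to 2 dp)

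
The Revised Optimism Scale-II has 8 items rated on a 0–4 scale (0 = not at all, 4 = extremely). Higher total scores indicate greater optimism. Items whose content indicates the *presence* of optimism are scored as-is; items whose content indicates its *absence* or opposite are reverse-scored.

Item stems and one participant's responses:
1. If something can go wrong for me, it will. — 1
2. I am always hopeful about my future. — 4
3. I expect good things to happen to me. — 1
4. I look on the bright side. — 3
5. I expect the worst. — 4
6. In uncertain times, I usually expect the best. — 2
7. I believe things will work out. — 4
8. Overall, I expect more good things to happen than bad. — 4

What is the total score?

Items 1, 5 describe the absence/opposite of optimism → reverse-score.
reverse-coded value = 4 − response.
  item 1: 4 − 1 = 3
  item 2: 4
  item 3: 1
  item 4: 3
  item 5: 4 − 4 = 0
  item 6: 2
  item 7: 4
  item 8: 4
Total = 3 + 4 + 1 + 3 + 0 + 2 + 4 + 4 = 21

21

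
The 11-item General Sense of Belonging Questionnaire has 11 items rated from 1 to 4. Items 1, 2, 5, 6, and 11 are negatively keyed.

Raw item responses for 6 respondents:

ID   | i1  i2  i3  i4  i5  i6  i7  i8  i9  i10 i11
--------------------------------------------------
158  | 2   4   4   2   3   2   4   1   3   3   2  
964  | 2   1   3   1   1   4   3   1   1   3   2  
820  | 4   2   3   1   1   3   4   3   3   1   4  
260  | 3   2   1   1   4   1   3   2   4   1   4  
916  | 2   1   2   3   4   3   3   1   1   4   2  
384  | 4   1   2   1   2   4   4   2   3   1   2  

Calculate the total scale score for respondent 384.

Respondent 384 raw: 4, 1, 2, 1, 2, 4, 4, 2, 3, 1, 2.
Reverse-coded (reversed = (1+4) − raw = 5 − raw):
  item 1: 5 − 4 = 1
  item 2: 5 − 1 = 4
  item 3: 2
  item 4: 1
  item 5: 5 − 2 = 3
  item 6: 5 − 4 = 1
  item 7: 4
  item 8: 2
  item 9: 3
  item 10: 1
  item 11: 5 − 2 = 3
Sum = 1 + 4 + 2 + 1 + 3 + 1 + 4 + 2 + 3 + 1 + 3 = 25

25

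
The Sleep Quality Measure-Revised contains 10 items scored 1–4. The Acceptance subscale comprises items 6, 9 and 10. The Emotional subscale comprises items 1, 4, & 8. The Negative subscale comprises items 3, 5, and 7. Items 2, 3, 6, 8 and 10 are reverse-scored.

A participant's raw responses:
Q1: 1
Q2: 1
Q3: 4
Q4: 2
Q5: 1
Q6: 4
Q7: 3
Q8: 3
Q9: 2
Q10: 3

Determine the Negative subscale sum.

5

Negative items: 3, 5, 7.
Of these, item 3 is reverse-scored; reversed = (1+4) − raw = 5 − raw.
  item 3: 5 − 4 = 1
  item 5: 1
  item 7: 3
Sum = 1 + 1 + 3 = 5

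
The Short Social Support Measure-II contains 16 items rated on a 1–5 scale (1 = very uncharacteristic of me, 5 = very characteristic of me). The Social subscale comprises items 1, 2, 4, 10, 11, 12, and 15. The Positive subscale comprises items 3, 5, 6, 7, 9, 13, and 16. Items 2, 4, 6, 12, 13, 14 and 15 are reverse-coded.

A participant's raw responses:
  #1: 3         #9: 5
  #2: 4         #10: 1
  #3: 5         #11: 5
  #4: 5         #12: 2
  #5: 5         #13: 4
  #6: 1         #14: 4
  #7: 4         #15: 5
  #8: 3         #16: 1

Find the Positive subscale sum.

Positive items: 3, 5, 6, 7, 9, 13, 16.
Of these, items 6 & 13 are reverse-coded; reversed = (1+5) − raw = 6 − raw.
  item 3: 5
  item 5: 5
  item 6: 6 − 1 = 5
  item 7: 4
  item 9: 5
  item 13: 6 − 4 = 2
  item 16: 1
Sum = 5 + 5 + 5 + 4 + 5 + 2 + 1 = 27

27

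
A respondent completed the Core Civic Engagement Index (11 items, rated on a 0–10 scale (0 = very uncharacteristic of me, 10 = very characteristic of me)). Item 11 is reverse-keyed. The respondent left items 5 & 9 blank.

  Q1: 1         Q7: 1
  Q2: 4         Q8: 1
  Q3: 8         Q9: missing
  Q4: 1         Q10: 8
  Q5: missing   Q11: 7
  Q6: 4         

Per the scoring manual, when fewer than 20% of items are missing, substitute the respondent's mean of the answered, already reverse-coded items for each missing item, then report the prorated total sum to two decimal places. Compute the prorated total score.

37.89

Reverse-coded (on a 0–10 scale, reversed = 10 − raw):
  item 11: 10 − 7 = 3
Completed scored items (9 of 11): 1, 4, 8, 1, 4, 1, 1, 8, 3; sum = 31.
Person mean = 31 / 9 ≈ 3.4444
Prorated total = (31 / 9) × 11 = 37.89 (to 2 dp)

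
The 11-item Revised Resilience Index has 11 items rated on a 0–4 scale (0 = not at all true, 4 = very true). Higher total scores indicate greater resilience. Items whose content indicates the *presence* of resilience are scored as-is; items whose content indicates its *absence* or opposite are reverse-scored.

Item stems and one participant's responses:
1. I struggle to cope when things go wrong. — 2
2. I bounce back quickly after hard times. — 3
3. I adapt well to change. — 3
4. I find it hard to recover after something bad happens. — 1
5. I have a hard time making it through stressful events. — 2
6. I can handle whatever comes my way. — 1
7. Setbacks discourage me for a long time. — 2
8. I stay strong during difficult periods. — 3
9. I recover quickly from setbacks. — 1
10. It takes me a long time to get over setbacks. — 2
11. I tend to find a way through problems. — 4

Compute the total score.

Items 1, 4, 5, 7, 10 describe the absence/opposite of resilience → reverse-score.
reversed = (0+4) − raw = 4 − raw.
  item 1: 4 − 2 = 2
  item 2: 3
  item 3: 3
  item 4: 4 − 1 = 3
  item 5: 4 − 2 = 2
  item 6: 1
  item 7: 4 − 2 = 2
  item 8: 3
  item 9: 1
  item 10: 4 − 2 = 2
  item 11: 4
Total = 2 + 3 + 3 + 3 + 2 + 1 + 2 + 3 + 1 + 2 + 4 = 26

26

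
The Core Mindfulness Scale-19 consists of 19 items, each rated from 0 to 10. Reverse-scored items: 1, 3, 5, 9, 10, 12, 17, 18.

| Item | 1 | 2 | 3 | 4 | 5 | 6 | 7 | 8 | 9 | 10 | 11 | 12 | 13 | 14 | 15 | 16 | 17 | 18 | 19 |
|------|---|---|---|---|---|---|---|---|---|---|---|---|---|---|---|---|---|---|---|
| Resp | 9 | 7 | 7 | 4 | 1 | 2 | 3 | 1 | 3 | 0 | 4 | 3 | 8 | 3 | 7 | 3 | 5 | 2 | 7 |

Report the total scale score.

Reversing items 1, 3, 5, 9, 10, 12, 17, & 18 with 10 − raw:
Total = (10−9) + 7 + (10−7) + 4 + (10−1) + 2 + 3 + 1 + (10−3) + (10−0) + 4 + (10−3) + 8 + 3 + 7 + 3 + (10−5) + (10−2) + 7
      = 1 + 7 + 3 + 4 + 9 + 2 + 3 + 1 + 7 + 10 + 4 + 7 + 8 + 3 + 7 + 3 + 5 + 8 + 7 = 99

99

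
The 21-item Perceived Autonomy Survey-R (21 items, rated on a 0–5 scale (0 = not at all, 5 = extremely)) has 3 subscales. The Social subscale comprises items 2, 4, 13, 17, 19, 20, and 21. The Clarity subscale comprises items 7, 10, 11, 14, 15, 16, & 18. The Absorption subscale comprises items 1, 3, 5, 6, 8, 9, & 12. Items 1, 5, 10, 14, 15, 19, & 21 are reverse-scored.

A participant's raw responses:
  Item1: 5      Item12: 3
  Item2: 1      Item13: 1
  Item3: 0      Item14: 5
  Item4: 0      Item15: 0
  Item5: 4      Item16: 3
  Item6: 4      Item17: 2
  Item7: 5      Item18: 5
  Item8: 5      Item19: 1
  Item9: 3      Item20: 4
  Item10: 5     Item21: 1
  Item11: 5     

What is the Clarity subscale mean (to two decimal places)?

3.29

Clarity items: 7, 10, 11, 14, 15, 16, 18.
Of these, items 10, 14 and 15 are reverse-scored; reversed = (0+5) − raw = 5 − raw.
  item 7: 5
  item 10: 5 − 5 = 0
  item 11: 5
  item 14: 5 − 5 = 0
  item 15: 5 − 0 = 5
  item 16: 3
  item 18: 5
Sum = 5 + 0 + 5 + 0 + 5 + 3 + 5 = 23
Mean = 23 / 7 = 3.29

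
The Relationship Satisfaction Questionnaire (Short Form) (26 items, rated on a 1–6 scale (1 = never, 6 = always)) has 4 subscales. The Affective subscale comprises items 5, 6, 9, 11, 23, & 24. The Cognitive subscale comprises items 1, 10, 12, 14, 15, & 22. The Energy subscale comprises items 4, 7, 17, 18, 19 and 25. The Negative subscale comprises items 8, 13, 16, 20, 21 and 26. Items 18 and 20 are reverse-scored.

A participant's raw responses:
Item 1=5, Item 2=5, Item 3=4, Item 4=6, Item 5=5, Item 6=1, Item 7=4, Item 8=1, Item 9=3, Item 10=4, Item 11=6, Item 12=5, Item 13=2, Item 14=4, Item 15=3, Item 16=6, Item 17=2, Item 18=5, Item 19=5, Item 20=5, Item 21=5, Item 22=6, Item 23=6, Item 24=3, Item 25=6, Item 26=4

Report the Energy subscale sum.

25

Energy items: 4, 7, 17, 18, 19, 25.
Of these, item 18 is reverse-scored; reversed = (1+6) − raw = 7 − raw.
  item 4: 6
  item 7: 4
  item 17: 2
  item 18: 7 − 5 = 2
  item 19: 5
  item 25: 6
Sum = 6 + 4 + 2 + 2 + 5 + 6 = 25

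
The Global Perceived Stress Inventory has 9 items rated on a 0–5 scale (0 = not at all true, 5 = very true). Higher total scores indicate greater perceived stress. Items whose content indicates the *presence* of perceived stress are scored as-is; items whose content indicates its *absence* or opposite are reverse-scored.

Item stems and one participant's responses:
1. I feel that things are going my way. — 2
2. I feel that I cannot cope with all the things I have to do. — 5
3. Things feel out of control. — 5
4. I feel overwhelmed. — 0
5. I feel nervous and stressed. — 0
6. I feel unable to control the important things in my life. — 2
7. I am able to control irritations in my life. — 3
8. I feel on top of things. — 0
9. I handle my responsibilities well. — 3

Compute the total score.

24

Items 1, 7, 8, 9 describe the absence/opposite of perceived stress → reverse-score.
reversed = (0+5) − raw = 5 − raw.
  item 1: 5 − 2 = 3
  item 2: 5
  item 3: 5
  item 4: 0
  item 5: 0
  item 6: 2
  item 7: 5 − 3 = 2
  item 8: 5 − 0 = 5
  item 9: 5 − 3 = 2
Total = 3 + 5 + 5 + 0 + 0 + 2 + 2 + 5 + 2 = 24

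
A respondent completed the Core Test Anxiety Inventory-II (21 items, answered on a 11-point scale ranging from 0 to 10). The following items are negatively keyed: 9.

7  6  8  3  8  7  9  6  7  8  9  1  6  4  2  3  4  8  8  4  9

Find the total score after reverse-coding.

123

Negatively keyed items use 10 − raw:
  item 9: 10 − 7 = 3
After reverse-coding: 7, 6, 8, 3, 8, 7, 9, 6, 3, 8, 9, 1, 6, 4, 2, 3, 4, 8, 8, 4, 9
Total = 7 + 6 + 8 + 3 + 8 + 7 + 9 + 6 + 3 + 8 + 9 + 1 + 6 + 4 + 2 + 3 + 4 + 8 + 8 + 4 + 9 = 123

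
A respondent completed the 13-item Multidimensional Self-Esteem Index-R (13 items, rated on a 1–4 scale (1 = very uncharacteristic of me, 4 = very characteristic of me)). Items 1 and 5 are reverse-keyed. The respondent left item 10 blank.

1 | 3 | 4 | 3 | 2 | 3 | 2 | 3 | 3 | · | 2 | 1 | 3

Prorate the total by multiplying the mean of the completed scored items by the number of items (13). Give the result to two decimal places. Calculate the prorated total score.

Reverse-coded (reversed = (1+4) − raw = 5 − raw):
  item 1: 5 − 1 = 4
  item 5: 5 − 2 = 3
Completed scored items (12 of 13): 4, 3, 4, 3, 3, 3, 2, 3, 3, 2, 1, 3; sum = 34.
Person mean = 34 / 12 ≈ 2.8333
Prorated total = (34 / 12) × 13 = 36.83 (to 2 dp)

36.83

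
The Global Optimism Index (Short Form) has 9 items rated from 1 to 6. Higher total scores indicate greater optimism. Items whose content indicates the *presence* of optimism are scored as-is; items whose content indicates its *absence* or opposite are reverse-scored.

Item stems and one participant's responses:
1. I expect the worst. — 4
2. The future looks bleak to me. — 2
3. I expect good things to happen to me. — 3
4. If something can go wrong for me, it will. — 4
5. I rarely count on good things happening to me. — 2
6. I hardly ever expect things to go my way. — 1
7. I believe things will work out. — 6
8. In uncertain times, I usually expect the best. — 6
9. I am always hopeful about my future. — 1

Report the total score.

38

Items 1, 2, 4, 5, 6 describe the absence/opposite of optimism → reverse-score.
reversed = (1+6) − raw = 7 − raw.
  item 1: 7 − 4 = 3
  item 2: 7 − 2 = 5
  item 3: 3
  item 4: 7 − 4 = 3
  item 5: 7 − 2 = 5
  item 6: 7 − 1 = 6
  item 7: 6
  item 8: 6
  item 9: 1
Total = 3 + 5 + 3 + 3 + 5 + 6 + 6 + 6 + 1 = 38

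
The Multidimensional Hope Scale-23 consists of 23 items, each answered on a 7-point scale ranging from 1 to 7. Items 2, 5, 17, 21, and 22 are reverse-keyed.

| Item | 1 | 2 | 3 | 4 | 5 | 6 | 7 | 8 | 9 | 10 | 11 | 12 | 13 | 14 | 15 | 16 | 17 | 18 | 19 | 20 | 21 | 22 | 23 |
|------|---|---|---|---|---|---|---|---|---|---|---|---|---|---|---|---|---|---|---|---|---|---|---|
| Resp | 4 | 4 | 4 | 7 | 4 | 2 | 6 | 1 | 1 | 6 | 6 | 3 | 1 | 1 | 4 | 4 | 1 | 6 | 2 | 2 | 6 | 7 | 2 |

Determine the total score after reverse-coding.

Raw sum = 84. Reverse-keyed items: 2, 5, 17, 21, 22; their raw sum = 22.
Each reversal replaces raw with 8 − raw, changing the total by 8 − 2·raw per item.
Total = 84 + 5·8 − 2·22 = 84 + 40 − 44 = 80

80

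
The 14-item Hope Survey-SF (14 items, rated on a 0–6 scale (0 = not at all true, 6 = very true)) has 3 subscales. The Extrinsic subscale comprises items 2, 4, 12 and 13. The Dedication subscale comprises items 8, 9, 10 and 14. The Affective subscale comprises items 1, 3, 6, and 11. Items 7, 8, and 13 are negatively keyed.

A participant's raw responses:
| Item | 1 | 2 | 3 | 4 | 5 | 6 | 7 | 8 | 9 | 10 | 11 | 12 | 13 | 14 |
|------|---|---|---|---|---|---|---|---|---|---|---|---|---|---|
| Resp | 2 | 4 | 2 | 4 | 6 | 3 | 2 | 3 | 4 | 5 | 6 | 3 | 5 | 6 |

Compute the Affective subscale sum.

13

Affective items: 1, 3, 6, 11.
  item 1: 2
  item 3: 2
  item 6: 3
  item 11: 6
Sum = 2 + 2 + 3 + 6 = 13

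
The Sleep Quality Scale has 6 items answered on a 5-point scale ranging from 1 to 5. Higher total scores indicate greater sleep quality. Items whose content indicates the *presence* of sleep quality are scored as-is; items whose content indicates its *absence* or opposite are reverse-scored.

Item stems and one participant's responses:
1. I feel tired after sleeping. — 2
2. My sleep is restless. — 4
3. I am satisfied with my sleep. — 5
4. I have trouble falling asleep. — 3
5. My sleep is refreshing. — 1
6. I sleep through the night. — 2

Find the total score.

Items 1, 2, 4 describe the absence/opposite of sleep quality → reverse-score.
reverse-coded value = 6 − response.
  item 1: 6 − 2 = 4
  item 2: 6 − 4 = 2
  item 3: 5
  item 4: 6 − 3 = 3
  item 5: 1
  item 6: 2
Total = 4 + 2 + 5 + 3 + 1 + 2 = 17

17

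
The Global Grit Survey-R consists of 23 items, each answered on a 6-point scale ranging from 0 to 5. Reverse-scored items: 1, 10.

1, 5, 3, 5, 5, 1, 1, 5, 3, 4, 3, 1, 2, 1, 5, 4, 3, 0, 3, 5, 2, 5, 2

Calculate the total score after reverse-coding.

Apply reverse scoring (reverse-coded value = 5 − response):
  item 1: 5 − 1 = 4
  item 10: 5 − 4 = 1
Scored responses: 4, 5, 3, 5, 5, 1, 1, 5, 3, 1, 3, 1, 2, 1, 5, 4, 3, 0, 3, 5, 2, 5, 2
Total = 4 + 5 + 3 + 5 + 5 + 1 + 1 + 5 + 3 + 1 + 3 + 1 + 2 + 1 + 5 + 4 + 3 + 0 + 3 + 5 + 2 + 5 + 2 = 69

69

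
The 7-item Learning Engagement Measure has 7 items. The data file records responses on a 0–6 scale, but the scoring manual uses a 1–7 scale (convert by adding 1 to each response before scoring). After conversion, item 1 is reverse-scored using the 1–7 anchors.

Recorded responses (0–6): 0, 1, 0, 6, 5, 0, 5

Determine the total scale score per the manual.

30

Convert to 1–7: 1, 2, 1, 7, 6, 1, 6
Reverse-coded (reversed = (1+7) − raw = 8 − raw):
  item 1: 8 − 1 = 7
Scored: 7, 2, 1, 7, 6, 1, 6
Total = 30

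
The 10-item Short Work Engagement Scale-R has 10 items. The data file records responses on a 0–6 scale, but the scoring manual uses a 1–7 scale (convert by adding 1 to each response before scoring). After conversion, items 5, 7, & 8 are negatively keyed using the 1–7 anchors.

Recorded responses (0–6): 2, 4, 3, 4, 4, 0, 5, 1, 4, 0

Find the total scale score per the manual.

35

Convert to 1–7: 3, 5, 4, 5, 5, 1, 6, 2, 5, 1
Reverse-coded (reverse-coded value = 8 − response):
  item 5: 8 − 5 = 3
  item 7: 8 − 6 = 2
  item 8: 8 − 2 = 6
Scored: 3, 5, 4, 5, 3, 1, 2, 6, 5, 1
Total = 35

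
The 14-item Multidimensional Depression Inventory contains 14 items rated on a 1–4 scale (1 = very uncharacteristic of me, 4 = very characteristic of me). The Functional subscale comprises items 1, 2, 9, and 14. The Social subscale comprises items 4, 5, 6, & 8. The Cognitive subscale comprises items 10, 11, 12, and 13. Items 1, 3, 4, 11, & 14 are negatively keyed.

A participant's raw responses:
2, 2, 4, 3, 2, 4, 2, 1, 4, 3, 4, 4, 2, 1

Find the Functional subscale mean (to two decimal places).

Functional items: 1, 2, 9, 14.
Of these, items 1 and 14 are negatively keyed; on a 1–4 scale, reversed = 5 − raw.
  item 1: 5 − 2 = 3
  item 2: 2
  item 9: 4
  item 14: 5 − 1 = 4
Sum = 3 + 2 + 4 + 4 = 13
Mean = 13 / 4 = 3.25

3.25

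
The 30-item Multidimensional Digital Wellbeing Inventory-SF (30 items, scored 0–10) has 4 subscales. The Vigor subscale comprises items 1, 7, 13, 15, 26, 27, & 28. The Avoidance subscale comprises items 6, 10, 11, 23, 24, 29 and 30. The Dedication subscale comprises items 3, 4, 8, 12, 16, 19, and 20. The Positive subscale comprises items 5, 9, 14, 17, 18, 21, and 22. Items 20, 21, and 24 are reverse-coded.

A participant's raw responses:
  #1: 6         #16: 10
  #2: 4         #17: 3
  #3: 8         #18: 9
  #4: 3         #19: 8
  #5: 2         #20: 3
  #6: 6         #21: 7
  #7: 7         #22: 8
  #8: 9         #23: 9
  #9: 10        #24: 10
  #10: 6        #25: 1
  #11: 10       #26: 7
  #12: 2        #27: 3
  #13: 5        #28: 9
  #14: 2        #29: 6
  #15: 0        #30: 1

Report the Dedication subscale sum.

Dedication items: 3, 4, 8, 12, 16, 19, 20.
Of these, item 20 is reverse-coded; reversed = (0+10) − raw = 10 − raw.
  item 3: 8
  item 4: 3
  item 8: 9
  item 12: 2
  item 16: 10
  item 19: 8
  item 20: 10 − 3 = 7
Sum = 8 + 3 + 9 + 2 + 10 + 8 + 7 = 47

47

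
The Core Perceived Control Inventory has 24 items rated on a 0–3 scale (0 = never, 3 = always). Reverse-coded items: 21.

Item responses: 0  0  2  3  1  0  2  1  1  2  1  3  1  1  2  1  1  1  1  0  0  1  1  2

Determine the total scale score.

31

Raw sum = 28. Reverse-coded items: 21; their raw sum = 0.
Each reversal replaces raw with 3 − raw, changing the total by 3 − 2·raw per item.
Total = 28 + 1·3 − 2·0 = 28 + 3 − 0 = 31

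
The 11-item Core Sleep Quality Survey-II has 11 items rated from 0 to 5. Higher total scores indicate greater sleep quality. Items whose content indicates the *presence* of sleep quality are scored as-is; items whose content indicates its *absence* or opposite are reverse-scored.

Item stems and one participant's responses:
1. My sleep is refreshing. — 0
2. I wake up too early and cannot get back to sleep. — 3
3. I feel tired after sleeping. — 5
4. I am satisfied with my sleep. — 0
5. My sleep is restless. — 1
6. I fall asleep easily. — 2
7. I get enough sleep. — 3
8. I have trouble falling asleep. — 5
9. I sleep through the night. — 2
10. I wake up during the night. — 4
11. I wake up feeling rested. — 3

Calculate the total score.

17

Items 2, 3, 5, 8, 10 describe the absence/opposite of sleep quality → reverse-score.
reverse-coded value = 5 − response.
  item 1: 0
  item 2: 5 − 3 = 2
  item 3: 5 − 5 = 0
  item 4: 0
  item 5: 5 − 1 = 4
  item 6: 2
  item 7: 3
  item 8: 5 − 5 = 0
  item 9: 2
  item 10: 5 − 4 = 1
  item 11: 3
Total = 0 + 2 + 0 + 0 + 4 + 2 + 3 + 0 + 2 + 1 + 3 = 17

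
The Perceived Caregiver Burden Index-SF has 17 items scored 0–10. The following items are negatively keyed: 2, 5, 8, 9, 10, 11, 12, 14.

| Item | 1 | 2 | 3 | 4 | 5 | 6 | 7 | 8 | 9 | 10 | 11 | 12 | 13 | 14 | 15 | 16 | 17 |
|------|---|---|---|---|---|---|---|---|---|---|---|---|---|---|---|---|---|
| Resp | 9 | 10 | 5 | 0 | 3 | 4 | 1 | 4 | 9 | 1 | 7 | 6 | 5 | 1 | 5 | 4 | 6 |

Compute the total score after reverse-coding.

78

Raw sum = 80. Negatively keyed items: 2, 5, 8, 9, 10, 11, 12, 14; their raw sum = 41.
Each reversal replaces raw with 10 − raw, changing the total by 10 − 2·raw per item.
Total = 80 + 8·10 − 2·41 = 80 + 80 − 82 = 78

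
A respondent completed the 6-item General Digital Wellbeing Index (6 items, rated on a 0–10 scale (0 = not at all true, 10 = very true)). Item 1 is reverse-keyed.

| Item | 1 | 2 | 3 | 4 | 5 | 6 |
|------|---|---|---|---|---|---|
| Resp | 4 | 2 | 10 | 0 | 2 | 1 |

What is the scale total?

Reversing item 1 with 10 − raw:
Total = (10−4) + 2 + 10 + 0 + 2 + 1
      = 6 + 2 + 10 + 0 + 2 + 1 = 21

21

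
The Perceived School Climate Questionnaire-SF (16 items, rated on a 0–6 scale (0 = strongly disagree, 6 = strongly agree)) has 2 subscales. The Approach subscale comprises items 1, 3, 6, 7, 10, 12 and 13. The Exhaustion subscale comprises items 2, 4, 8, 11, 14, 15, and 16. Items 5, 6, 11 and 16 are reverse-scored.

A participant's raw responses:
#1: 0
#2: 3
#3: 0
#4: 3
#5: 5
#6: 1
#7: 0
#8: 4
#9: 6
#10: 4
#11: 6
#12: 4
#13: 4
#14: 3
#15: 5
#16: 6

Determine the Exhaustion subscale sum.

18

Exhaustion items: 2, 4, 8, 11, 14, 15, 16.
Of these, items 11 and 16 are reverse-scored; on a 0–6 scale, reversed = 6 − raw.
  item 2: 3
  item 4: 3
  item 8: 4
  item 11: 6 − 6 = 0
  item 14: 3
  item 15: 5
  item 16: 6 − 6 = 0
Sum = 3 + 3 + 4 + 0 + 3 + 5 + 0 = 18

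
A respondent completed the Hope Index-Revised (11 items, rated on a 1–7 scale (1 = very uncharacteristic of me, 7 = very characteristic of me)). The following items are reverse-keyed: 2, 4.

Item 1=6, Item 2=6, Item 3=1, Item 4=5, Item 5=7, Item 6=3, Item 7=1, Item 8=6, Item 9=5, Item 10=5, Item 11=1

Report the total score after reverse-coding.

Apply reverse scoring (on a 1–7 scale, reversed = 8 − raw):
  item 2: 8 − 6 = 2
  item 4: 8 − 5 = 3
Scored responses: 6, 2, 1, 3, 7, 3, 1, 6, 5, 5, 1
Total = 6 + 2 + 1 + 3 + 7 + 3 + 1 + 6 + 5 + 5 + 1 = 40

40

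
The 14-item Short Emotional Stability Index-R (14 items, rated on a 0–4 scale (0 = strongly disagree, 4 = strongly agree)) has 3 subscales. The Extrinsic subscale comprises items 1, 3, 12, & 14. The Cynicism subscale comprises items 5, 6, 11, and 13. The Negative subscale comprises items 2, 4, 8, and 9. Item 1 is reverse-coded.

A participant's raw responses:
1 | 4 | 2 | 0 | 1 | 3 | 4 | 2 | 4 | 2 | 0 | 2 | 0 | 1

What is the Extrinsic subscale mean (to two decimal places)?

Extrinsic items: 1, 3, 12, 14.
Of these, item 1 is reverse-coded; reverse-coded value = 4 − response.
  item 1: 4 − 1 = 3
  item 3: 2
  item 12: 2
  item 14: 1
Sum = 3 + 2 + 2 + 1 = 8
Mean = 8 / 4 = 2.00

2.00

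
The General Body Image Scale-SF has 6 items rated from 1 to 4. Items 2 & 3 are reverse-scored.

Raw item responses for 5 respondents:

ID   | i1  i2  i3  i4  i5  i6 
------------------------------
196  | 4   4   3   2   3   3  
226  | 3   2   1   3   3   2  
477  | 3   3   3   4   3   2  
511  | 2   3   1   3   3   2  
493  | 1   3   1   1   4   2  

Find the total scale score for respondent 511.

16

Respondent 511 raw: 2, 3, 1, 3, 3, 2.
Reverse-coded (on a 1–4 scale, reversed = 5 − raw):
  item 1: 2
  item 2: 5 − 3 = 2
  item 3: 5 − 1 = 4
  item 4: 3
  item 5: 3
  item 6: 2
Sum = 2 + 2 + 4 + 3 + 3 + 2 = 16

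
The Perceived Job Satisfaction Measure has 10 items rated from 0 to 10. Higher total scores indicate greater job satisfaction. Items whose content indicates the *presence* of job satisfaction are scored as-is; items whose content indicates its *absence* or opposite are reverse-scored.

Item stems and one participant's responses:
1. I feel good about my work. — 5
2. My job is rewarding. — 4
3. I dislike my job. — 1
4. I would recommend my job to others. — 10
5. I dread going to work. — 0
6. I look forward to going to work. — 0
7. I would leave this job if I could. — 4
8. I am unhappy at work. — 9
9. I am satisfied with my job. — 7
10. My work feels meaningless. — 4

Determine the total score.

58

Items 3, 5, 7, 8, 10 describe the absence/opposite of job satisfaction → reverse-score.
on a 0–10 scale, reversed = 10 − raw.
  item 1: 5
  item 2: 4
  item 3: 10 − 1 = 9
  item 4: 10
  item 5: 10 − 0 = 10
  item 6: 0
  item 7: 10 − 4 = 6
  item 8: 10 − 9 = 1
  item 9: 7
  item 10: 10 − 4 = 6
Total = 5 + 4 + 9 + 10 + 10 + 0 + 6 + 1 + 7 + 6 = 58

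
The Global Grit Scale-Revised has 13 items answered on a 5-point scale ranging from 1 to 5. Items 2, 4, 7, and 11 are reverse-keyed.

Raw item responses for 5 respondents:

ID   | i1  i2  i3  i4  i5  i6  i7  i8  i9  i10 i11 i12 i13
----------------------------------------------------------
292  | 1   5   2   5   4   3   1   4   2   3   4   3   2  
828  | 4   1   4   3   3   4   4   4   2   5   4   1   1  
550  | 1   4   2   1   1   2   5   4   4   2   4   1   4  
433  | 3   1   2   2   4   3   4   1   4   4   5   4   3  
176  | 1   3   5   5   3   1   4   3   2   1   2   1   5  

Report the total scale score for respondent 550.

31

Respondent 550 raw: 1, 4, 2, 1, 1, 2, 5, 4, 4, 2, 4, 1, 4.
Reverse-coded (reverse-coded value = 6 − response):
  item 1: 1
  item 2: 6 − 4 = 2
  item 3: 2
  item 4: 6 − 1 = 5
  item 5: 1
  item 6: 2
  item 7: 6 − 5 = 1
  item 8: 4
  item 9: 4
  item 10: 2
  item 11: 6 − 4 = 2
  item 12: 1
  item 13: 4
Sum = 1 + 2 + 2 + 5 + 1 + 2 + 1 + 4 + 4 + 2 + 2 + 1 + 4 = 31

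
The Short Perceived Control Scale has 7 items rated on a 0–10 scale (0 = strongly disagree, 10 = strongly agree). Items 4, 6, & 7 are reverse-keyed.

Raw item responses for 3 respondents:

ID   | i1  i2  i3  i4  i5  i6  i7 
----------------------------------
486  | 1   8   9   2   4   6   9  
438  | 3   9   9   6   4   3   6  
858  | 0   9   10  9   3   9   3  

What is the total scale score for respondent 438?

Respondent 438 raw: 3, 9, 9, 6, 4, 3, 6.
Reverse-coded (reversed = (0+10) − raw = 10 − raw):
  item 1: 3
  item 2: 9
  item 3: 9
  item 4: 10 − 6 = 4
  item 5: 4
  item 6: 10 − 3 = 7
  item 7: 10 − 6 = 4
Sum = 3 + 9 + 9 + 4 + 4 + 7 + 4 = 40

40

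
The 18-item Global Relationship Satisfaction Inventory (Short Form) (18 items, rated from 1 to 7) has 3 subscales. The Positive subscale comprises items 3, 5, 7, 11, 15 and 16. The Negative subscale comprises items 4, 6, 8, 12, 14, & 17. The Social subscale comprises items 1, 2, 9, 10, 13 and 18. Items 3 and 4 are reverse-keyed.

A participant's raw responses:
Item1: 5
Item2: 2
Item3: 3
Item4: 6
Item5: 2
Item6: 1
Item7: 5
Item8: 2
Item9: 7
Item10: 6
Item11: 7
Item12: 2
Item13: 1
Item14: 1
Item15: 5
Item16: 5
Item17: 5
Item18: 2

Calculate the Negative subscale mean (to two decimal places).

Negative items: 4, 6, 8, 12, 14, 17.
Of these, item 4 is reverse-keyed; on a 1–7 scale, reversed = 8 − raw.
  item 4: 8 − 6 = 2
  item 6: 1
  item 8: 2
  item 12: 2
  item 14: 1
  item 17: 5
Sum = 2 + 1 + 2 + 2 + 1 + 5 = 13
Mean = 13 / 6 = 2.17

2.17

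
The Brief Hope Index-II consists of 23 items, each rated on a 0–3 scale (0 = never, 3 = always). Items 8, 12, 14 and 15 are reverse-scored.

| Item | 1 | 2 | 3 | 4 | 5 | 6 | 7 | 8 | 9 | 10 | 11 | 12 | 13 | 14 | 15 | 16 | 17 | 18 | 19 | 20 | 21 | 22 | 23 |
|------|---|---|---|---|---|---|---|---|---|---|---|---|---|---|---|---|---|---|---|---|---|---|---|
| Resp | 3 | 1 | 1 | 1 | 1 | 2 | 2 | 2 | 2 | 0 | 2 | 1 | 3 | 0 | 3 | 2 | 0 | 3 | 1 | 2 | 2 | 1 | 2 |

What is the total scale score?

37

Reversing items 8, 12, 14 and 15 with 3 − raw:
Total = 3 + 1 + 1 + 1 + 1 + 2 + 2 + (3−2) + 2 + 0 + 2 + (3−1) + 3 + (3−0) + (3−3) + 2 + 0 + 3 + 1 + 2 + 2 + 1 + 2
      = 3 + 1 + 1 + 1 + 1 + 2 + 2 + 1 + 2 + 0 + 2 + 2 + 3 + 3 + 0 + 2 + 0 + 3 + 1 + 2 + 2 + 1 + 2 = 37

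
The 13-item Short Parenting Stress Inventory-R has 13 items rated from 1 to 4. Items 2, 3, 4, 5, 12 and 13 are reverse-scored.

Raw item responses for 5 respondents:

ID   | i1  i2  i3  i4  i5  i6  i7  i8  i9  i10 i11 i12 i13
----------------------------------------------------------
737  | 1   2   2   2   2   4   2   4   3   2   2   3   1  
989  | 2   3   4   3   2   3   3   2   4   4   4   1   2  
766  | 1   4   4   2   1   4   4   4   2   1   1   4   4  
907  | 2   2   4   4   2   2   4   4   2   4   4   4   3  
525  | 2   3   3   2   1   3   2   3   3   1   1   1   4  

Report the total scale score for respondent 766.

Respondent 766 raw: 1, 4, 4, 2, 1, 4, 4, 4, 2, 1, 1, 4, 4.
Reverse-coded (on a 1–4 scale, reversed = 5 − raw):
  item 1: 1
  item 2: 5 − 4 = 1
  item 3: 5 − 4 = 1
  item 4: 5 − 2 = 3
  item 5: 5 − 1 = 4
  item 6: 4
  item 7: 4
  item 8: 4
  item 9: 2
  item 10: 1
  item 11: 1
  item 12: 5 − 4 = 1
  item 13: 5 − 4 = 1
Sum = 1 + 1 + 1 + 3 + 4 + 4 + 4 + 4 + 2 + 1 + 1 + 1 + 1 = 28

28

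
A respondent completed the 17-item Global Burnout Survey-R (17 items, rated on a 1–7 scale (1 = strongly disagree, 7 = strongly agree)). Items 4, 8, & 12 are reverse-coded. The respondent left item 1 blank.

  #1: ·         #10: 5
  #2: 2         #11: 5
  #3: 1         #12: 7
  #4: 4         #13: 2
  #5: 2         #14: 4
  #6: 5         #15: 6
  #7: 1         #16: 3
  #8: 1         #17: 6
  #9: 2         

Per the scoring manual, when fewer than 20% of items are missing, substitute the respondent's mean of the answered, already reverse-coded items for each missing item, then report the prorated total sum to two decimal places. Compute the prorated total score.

Reverse-coded (reversed = (1+7) − raw = 8 − raw):
  item 4: 8 − 4 = 4
  item 8: 8 − 1 = 7
  item 12: 8 − 7 = 1
Completed scored items (16 of 17): 2, 1, 4, 2, 5, 1, 7, 2, 5, 5, 1, 2, 4, 6, 3, 6; sum = 56.
Person mean = 56 / 16 ≈ 3.5000
Prorated total = (56 / 16) × 17 = 59.50 (to 2 dp)

59.50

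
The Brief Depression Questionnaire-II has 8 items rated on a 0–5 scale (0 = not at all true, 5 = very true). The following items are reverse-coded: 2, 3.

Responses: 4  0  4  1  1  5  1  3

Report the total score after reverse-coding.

21

Reverse-coded items use 5 − raw:
  item 2: 5 − 0 = 5
  item 3: 5 − 4 = 1
Scored responses: 4, 5, 1, 1, 1, 5, 1, 3
Total = 4 + 5 + 1 + 1 + 1 + 5 + 1 + 3 = 21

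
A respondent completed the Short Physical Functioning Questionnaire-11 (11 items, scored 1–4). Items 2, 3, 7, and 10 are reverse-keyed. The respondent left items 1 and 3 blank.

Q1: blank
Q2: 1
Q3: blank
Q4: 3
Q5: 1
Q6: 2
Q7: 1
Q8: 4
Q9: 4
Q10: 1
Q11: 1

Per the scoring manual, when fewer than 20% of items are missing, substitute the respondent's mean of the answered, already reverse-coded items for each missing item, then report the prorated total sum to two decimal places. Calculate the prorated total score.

33.00

Reverse-coded (reversed = (1+4) − raw = 5 − raw):
  item 2: 5 − 1 = 4
  item 7: 5 − 1 = 4
  item 10: 5 − 1 = 4
Completed scored items (9 of 11): 4, 3, 1, 2, 4, 4, 4, 4, 1; sum = 27.
Person mean = 27 / 9 ≈ 3.0000
Prorated total = (27 / 9) × 11 = 33.00 (to 2 dp)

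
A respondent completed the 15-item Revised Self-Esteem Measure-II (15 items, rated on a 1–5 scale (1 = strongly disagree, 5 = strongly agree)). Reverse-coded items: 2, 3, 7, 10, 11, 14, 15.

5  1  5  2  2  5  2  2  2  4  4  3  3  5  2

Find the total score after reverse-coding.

43

Raw sum = 47. Reverse-coded items: 2, 3, 7, 10, 11, 14, 15; their raw sum = 23.
Each reversal replaces raw with 6 − raw, changing the total by 6 − 2·raw per item.
Total = 47 + 7·6 − 2·23 = 47 + 42 − 46 = 43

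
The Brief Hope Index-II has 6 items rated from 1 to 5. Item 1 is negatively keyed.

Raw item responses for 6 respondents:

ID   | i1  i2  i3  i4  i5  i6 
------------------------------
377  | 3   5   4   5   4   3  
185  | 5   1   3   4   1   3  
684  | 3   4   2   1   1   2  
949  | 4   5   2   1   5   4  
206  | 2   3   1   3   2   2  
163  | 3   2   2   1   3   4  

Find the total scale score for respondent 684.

13

Respondent 684 raw: 3, 4, 2, 1, 1, 2.
Reverse-coded (reversed = (1+5) − raw = 6 − raw):
  item 1: 6 − 3 = 3
  item 2: 4
  item 3: 2
  item 4: 1
  item 5: 1
  item 6: 2
Sum = 3 + 4 + 2 + 1 + 1 + 2 = 13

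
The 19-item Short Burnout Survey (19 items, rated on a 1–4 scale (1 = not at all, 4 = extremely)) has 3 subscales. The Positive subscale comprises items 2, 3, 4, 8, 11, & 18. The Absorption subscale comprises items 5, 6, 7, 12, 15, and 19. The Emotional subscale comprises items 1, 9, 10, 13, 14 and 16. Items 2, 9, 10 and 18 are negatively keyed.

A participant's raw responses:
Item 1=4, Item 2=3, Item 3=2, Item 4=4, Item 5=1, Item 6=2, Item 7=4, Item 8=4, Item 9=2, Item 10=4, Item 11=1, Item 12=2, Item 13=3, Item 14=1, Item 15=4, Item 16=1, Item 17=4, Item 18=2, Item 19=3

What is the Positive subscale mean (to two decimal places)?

Positive items: 2, 3, 4, 8, 11, 18.
Of these, items 2 & 18 are negatively keyed; on a 1–4 scale, reversed = 5 − raw.
  item 2: 5 − 3 = 2
  item 3: 2
  item 4: 4
  item 8: 4
  item 11: 1
  item 18: 5 − 2 = 3
Sum = 2 + 2 + 4 + 4 + 1 + 3 = 16
Mean = 16 / 6 = 2.67

2.67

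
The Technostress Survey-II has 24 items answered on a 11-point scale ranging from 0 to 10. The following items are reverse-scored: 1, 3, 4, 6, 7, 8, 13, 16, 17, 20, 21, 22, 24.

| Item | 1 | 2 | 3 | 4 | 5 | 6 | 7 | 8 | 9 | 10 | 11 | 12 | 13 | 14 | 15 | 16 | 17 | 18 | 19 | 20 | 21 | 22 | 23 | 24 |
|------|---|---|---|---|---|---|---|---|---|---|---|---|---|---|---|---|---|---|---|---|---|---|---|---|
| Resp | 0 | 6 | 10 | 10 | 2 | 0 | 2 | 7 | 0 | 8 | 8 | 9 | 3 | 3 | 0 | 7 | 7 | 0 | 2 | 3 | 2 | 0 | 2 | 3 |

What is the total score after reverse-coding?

116

Reverse-scored items use 10 − raw:
  item 1: 10 − 0 = 10
  item 3: 10 − 10 = 0
  item 4: 10 − 10 = 0
  item 6: 10 − 0 = 10
  item 7: 10 − 2 = 8
  item 8: 10 − 7 = 3
  item 13: 10 − 3 = 7
  item 16: 10 − 7 = 3
  item 17: 10 − 7 = 3
  item 20: 10 − 3 = 7
  item 21: 10 − 2 = 8
  item 22: 10 − 0 = 10
  item 24: 10 − 3 = 7
After reverse-coding: 10, 6, 0, 0, 2, 10, 8, 3, 0, 8, 8, 9, 7, 3, 0, 3, 3, 0, 2, 7, 8, 10, 2, 7
Total = 10 + 6 + 0 + 0 + 2 + 10 + 8 + 3 + 0 + 8 + 8 + 9 + 7 + 3 + 0 + 3 + 3 + 0 + 2 + 7 + 8 + 10 + 2 + 7 = 116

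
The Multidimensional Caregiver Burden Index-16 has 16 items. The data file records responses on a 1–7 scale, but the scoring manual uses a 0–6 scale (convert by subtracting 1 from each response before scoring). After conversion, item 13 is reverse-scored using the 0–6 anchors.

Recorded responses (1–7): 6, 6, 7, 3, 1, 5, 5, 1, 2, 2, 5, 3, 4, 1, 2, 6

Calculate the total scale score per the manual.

43

Convert to 0–6: 5, 5, 6, 2, 0, 4, 4, 0, 1, 1, 4, 2, 3, 0, 1, 5
Reverse-coded (reversed = (0+6) − raw = 6 − raw):
  item 13: 6 − 3 = 3
Scored: 5, 5, 6, 2, 0, 4, 4, 0, 1, 1, 4, 2, 3, 0, 1, 5
Total = 43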